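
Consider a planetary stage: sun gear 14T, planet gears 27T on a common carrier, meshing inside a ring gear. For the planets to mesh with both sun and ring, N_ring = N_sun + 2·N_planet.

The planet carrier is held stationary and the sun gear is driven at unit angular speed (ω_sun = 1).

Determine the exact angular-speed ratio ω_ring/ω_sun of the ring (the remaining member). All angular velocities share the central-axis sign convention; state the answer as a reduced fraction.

N_ring = 14 + 2·27 = 68
14(ω_s−ω_c) = −68(ω_r−ω_c),  ω_c=0, ω_s=1
ω_r = 0 − (14/68)(1−0) = -7/34
ω_r/ω_s = -7/34

-7/34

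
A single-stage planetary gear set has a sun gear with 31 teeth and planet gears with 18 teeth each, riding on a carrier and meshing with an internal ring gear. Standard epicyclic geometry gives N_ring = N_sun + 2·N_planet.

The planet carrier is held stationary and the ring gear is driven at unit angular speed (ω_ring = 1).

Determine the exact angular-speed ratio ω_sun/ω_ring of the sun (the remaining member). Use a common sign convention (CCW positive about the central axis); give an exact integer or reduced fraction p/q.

N_ring = 31 + 2·18 = 67
31(ω_s−ω_c) = −67(ω_r−ω_c),  ω_c=0, ω_r=1
ω_s = 0 − (67/31)(1−0) = -67/31
ω_s/ω_r = -67/31

-67/31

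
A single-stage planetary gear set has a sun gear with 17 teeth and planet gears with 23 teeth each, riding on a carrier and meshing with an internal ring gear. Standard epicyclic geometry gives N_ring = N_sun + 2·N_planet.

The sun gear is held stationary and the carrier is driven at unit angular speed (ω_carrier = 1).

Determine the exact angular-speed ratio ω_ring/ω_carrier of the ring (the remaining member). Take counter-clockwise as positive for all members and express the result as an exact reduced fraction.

N_ring = 17 + 2·23 = 63
17(ω_s−ω_c) = −63(ω_r−ω_c),  ω_s=0, ω_c=1
ω_r = 1 − (17/63)(0−1) = 80/63
ω_r/ω_c = 80/63

80/63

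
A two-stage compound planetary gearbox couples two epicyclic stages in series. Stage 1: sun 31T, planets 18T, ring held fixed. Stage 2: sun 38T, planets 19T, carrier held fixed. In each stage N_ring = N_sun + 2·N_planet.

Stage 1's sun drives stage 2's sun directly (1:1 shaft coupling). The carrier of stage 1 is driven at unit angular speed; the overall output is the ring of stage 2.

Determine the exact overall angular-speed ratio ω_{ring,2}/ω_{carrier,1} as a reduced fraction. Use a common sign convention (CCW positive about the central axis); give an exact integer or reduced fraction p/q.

-49/31

Stage 1: N_ring = 31 + 2·18 = 67
Stage 1: 31(ω_s−ω_c) = −67(ω_r−ω_c),  ω_r=0, ω_c=1
Stage 1: ω_s = 1 − (67/31)(0−1) = 98/31
  ⇒ ω_s¹/ω_c¹ = 98/31
Stage 2: N_ring = 38 + 2·19 = 76
Stage 2: 38(ω_s−ω_c) = −76(ω_r−ω_c),  ω_c=0, ω_s=1
Stage 2: ω_r = 0 − (38/76)(1−0) = -1/2
  ⇒ ω_r²/ω_s² = -1/2
Coupling ω_s² = ω_s¹ ⇒ overall = 98/31 × -1/2 = -49/31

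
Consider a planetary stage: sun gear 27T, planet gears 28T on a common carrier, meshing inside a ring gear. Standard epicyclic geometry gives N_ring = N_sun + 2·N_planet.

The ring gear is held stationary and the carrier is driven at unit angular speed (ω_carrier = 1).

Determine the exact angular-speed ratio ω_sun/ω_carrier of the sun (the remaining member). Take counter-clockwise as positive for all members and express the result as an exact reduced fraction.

N_ring = 27 + 2·28 = 83
27(ω_s−ω_c) = −83(ω_r−ω_c),  ω_r=0, ω_c=1
ω_s = 1 − (83/27)(0−1) = 110/27
ω_s/ω_c = 110/27

110/27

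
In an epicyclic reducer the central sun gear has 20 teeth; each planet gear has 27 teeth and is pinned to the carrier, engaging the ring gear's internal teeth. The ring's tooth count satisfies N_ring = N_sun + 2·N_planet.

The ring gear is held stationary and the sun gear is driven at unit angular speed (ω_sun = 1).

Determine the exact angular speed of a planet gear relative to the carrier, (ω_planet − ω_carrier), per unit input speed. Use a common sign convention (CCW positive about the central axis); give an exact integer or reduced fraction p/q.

N_ring = 20 + 2·27 = 74
20(ω_s−ω_c) = −74(ω_r−ω_c),  ω_r=0, ω_s=1
20(1−ω_c) = −74(0−ω_c)  ⇒  94ω_c = 20  ⇒  ω_c = 10/47
sun–planet: 20·(1−10/47) = −27·(ω_p−ω_c)  ⇒  ω_p−ω_c = −(20/27)·(37/47) = -740/1269

-740/1269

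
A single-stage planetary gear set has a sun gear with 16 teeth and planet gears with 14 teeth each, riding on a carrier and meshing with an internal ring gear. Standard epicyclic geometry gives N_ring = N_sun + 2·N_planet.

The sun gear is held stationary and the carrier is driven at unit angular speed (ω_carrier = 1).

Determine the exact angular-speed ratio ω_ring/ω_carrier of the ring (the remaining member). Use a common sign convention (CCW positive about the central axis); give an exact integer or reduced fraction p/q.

N_ring = 16 + 2·14 = 44
16(ω_s−ω_c) = −44(ω_r−ω_c),  ω_s=0, ω_c=1
ω_r = 1 − (16/44)(0−1) = 15/11
ω_r/ω_c = 15/11

15/11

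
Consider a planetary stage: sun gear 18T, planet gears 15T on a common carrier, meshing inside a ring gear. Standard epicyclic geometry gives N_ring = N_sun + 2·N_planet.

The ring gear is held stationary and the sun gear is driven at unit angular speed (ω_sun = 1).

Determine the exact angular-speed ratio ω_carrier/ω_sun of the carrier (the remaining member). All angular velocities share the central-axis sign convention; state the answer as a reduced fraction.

N_ring = 18 + 2·15 = 48
18(ω_s−ω_c) = −48(ω_r−ω_c),  ω_r=0, ω_s=1
18(1−ω_c) = −48(0−ω_c)  ⇒  66ω_c = 18  ⇒  ω_c = 3/11
ω_c/ω_s = 3/11

3/11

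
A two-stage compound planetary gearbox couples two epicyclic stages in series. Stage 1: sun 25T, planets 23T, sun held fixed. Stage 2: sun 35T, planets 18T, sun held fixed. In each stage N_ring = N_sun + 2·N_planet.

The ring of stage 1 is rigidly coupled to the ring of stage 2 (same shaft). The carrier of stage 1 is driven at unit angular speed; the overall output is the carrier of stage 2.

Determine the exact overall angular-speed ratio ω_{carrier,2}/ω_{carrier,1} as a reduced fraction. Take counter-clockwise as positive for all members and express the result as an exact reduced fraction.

Stage 1: N_ring = 25 + 2·23 = 71
Stage 1: 25(ω_s−ω_c) = −71(ω_r−ω_c),  ω_s=0, ω_c=1
Stage 1: ω_r = 1 − (25/71)(0−1) = 96/71
  ⇒ ω_r¹/ω_c¹ = 96/71
Stage 2: N_ring = 35 + 2·18 = 71
Stage 2: 35(ω_s−ω_c) = −71(ω_r−ω_c),  ω_s=0, ω_r=1
Stage 2: 35(0−ω_c) = −71(1−ω_c)  ⇒  106ω_c = 71  ⇒  ω_c = 71/106
  ⇒ ω_c²/ω_r² = 71/106
Coupling ω_r² = ω_r¹ ⇒ overall = 96/71 × 71/106 = 48/53

48/53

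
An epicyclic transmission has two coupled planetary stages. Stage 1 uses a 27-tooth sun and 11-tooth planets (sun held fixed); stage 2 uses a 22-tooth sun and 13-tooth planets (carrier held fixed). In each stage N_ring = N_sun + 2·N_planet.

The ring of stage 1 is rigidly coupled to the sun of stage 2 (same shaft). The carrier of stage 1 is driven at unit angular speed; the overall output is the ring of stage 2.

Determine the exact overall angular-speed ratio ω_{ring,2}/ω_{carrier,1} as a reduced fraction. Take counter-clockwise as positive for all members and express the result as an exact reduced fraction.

-209/294

Stage 1: N_ring = 27 + 2·11 = 49
Stage 1: 27(ω_s−ω_c) = −49(ω_r−ω_c),  ω_s=0, ω_c=1
Stage 1: ω_r = 1 − (27/49)(0−1) = 76/49
  ⇒ ω_r¹/ω_c¹ = 76/49
Stage 2: N_ring = 22 + 2·13 = 48
Stage 2: 22(ω_s−ω_c) = −48(ω_r−ω_c),  ω_c=0, ω_s=1
Stage 2: ω_r = 0 − (22/48)(1−0) = -11/24
  ⇒ ω_r²/ω_s² = -11/24
Coupling ω_s² = ω_r¹ ⇒ overall = 76/49 × -11/24 = -209/294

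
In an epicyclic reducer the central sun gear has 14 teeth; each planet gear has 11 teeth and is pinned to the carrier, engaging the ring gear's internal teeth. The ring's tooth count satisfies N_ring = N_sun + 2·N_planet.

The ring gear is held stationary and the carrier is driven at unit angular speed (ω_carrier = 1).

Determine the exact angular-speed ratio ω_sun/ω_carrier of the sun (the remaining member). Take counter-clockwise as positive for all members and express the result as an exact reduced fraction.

25/7

N_ring = 14 + 2·11 = 36
14(ω_s−ω_c) = −36(ω_r−ω_c),  ω_r=0, ω_c=1
ω_s = 1 − (36/14)(0−1) = 25/7
ω_s/ω_c = 25/7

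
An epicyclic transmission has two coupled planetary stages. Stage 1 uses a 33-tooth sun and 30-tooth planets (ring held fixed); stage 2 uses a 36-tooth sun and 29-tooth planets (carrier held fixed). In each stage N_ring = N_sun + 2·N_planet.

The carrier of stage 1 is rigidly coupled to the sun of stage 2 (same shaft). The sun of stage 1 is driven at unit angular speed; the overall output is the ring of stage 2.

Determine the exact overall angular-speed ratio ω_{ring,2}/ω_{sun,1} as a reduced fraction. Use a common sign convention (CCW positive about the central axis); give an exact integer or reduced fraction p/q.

Stage 1: N_ring = 33 + 2·30 = 93
Stage 1: 33(ω_s−ω_c) = −93(ω_r−ω_c),  ω_r=0, ω_s=1
Stage 1: 33(1−ω_c) = −93(0−ω_c)  ⇒  126ω_c = 33  ⇒  ω_c = 11/42
  ⇒ ω_c¹/ω_s¹ = 11/42
Stage 2: N_ring = 36 + 2·29 = 94
Stage 2: 36(ω_s−ω_c) = −94(ω_r−ω_c),  ω_c=0, ω_s=1
Stage 2: ω_r = 0 − (36/94)(1−0) = -18/47
  ⇒ ω_r²/ω_s² = -18/47
Coupling ω_s² = ω_c¹ ⇒ overall = 11/42 × -18/47 = -33/329

-33/329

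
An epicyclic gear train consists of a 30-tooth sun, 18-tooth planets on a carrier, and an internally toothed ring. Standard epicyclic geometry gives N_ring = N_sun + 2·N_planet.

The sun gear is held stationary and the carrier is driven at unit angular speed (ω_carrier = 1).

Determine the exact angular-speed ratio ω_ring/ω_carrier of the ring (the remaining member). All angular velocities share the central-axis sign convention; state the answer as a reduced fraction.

16/11

N_ring = 30 + 2·18 = 66
30(ω_s−ω_c) = −66(ω_r−ω_c),  ω_s=0, ω_c=1
ω_r = 1 − (30/66)(0−1) = 16/11
ω_r/ω_c = 16/11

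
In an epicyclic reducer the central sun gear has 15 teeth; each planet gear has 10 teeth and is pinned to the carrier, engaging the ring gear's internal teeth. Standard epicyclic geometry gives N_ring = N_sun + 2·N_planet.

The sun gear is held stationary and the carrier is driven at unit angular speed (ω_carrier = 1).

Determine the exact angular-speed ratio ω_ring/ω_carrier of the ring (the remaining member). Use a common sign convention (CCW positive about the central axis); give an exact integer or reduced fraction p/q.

N_ring = 15 + 2·10 = 35
15(ω_s−ω_c) = −35(ω_r−ω_c),  ω_s=0, ω_c=1
ω_r = 1 − (15/35)(0−1) = 10/7
ω_r/ω_c = 10/7

10/7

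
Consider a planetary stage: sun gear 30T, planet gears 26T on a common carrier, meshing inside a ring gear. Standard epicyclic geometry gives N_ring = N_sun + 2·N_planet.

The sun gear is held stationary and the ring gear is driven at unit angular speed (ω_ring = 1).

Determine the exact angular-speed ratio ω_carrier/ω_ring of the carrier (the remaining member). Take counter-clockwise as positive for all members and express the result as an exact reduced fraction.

41/56

N_ring = 30 + 2·26 = 82
30(ω_s−ω_c) = −82(ω_r−ω_c),  ω_s=0, ω_r=1
30(0−ω_c) = −82(1−ω_c)  ⇒  112ω_c = 82  ⇒  ω_c = 41/56
ω_c/ω_r = 41/56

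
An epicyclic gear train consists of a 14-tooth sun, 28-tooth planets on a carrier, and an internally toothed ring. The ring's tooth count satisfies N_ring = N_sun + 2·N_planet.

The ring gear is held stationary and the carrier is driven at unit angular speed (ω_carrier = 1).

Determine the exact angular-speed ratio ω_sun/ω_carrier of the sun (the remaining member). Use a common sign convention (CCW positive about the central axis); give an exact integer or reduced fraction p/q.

6

N_ring = 14 + 2·28 = 70
14(ω_s−ω_c) = −70(ω_r−ω_c),  ω_r=0, ω_c=1
ω_s = 1 − (70/14)(0−1) = 6
ω_s/ω_c = 6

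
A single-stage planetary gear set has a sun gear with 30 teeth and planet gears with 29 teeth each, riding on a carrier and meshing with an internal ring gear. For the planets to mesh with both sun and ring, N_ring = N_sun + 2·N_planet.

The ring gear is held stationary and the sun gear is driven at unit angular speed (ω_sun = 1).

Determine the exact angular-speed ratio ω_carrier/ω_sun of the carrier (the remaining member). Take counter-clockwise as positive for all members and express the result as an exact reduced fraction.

N_ring = 30 + 2·29 = 88
30(ω_s−ω_c) = −88(ω_r−ω_c),  ω_r=0, ω_s=1
30(1−ω_c) = −88(0−ω_c)  ⇒  118ω_c = 30  ⇒  ω_c = 15/59
ω_c/ω_s = 15/59

15/59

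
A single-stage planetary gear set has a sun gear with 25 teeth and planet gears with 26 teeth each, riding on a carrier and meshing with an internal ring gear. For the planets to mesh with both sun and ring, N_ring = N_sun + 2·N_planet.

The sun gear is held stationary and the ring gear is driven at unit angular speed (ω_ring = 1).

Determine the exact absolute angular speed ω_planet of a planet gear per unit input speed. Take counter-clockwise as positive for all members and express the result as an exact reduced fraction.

77/52

N_ring = 25 + 2·26 = 77
25(ω_s−ω_c) = −77(ω_r−ω_c),  ω_s=0, ω_r=1
25(0−ω_c) = −77(1−ω_c)  ⇒  102ω_c = 77  ⇒  ω_c = 77/102
sun–planet: 25·(0−77/102) = −26·(ω_p−ω_c)  ⇒  ω_p−ω_c = −(25/26)·(-77/102) = 1925/2652
ω_p = 77/102 + 1925/2652 = 77/52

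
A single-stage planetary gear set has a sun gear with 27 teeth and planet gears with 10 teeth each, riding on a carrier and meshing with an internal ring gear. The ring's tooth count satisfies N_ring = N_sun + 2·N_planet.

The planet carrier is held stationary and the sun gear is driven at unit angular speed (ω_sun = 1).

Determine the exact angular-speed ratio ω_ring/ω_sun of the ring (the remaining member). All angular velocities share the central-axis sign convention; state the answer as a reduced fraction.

N_ring = 27 + 2·10 = 47
27(ω_s−ω_c) = −47(ω_r−ω_c),  ω_c=0, ω_s=1
ω_r = 0 − (27/47)(1−0) = -27/47
ω_r/ω_s = -27/47

-27/47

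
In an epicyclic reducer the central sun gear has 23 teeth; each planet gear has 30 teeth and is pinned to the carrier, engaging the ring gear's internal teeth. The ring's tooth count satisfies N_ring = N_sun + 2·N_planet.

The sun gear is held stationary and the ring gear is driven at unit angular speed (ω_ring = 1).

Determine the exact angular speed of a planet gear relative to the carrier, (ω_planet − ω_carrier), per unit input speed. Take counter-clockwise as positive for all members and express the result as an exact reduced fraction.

1909/3180

N_ring = 23 + 2·30 = 83
23(ω_s−ω_c) = −83(ω_r−ω_c),  ω_s=0, ω_r=1
23(0−ω_c) = −83(1−ω_c)  ⇒  106ω_c = 83  ⇒  ω_c = 83/106
sun–planet: 23·(0−83/106) = −30·(ω_p−ω_c)  ⇒  ω_p−ω_c = −(23/30)·(-83/106) = 1909/3180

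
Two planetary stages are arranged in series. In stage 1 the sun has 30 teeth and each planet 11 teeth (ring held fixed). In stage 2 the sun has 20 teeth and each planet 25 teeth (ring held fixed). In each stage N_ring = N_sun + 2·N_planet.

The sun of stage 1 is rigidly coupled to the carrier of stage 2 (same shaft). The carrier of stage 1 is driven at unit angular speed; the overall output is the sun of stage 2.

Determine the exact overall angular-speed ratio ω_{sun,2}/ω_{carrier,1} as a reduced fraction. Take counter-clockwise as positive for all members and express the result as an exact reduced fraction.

123/10

Stage 1: N_ring = 30 + 2·11 = 52
Stage 1: 30(ω_s−ω_c) = −52(ω_r−ω_c),  ω_r=0, ω_c=1
Stage 1: ω_s = 1 − (52/30)(0−1) = 41/15
  ⇒ ω_s¹/ω_c¹ = 41/15
Stage 2: N_ring = 20 + 2·25 = 70
Stage 2: 20(ω_s−ω_c) = −70(ω_r−ω_c),  ω_r=0, ω_c=1
Stage 2: ω_s = 1 − (70/20)(0−1) = 9/2
  ⇒ ω_s²/ω_c² = 9/2
Coupling ω_c² = ω_s¹ ⇒ overall = 41/15 × 9/2 = 123/10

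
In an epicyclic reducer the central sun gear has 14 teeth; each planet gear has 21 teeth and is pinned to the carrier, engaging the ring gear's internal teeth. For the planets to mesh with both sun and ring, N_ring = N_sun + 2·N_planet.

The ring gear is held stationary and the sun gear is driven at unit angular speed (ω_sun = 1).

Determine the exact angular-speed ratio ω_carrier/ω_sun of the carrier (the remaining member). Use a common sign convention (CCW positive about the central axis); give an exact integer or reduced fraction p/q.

1/5

N_ring = 14 + 2·21 = 56
14(ω_s−ω_c) = −56(ω_r−ω_c),  ω_r=0, ω_s=1
14(1−ω_c) = −56(0−ω_c)  ⇒  70ω_c = 14  ⇒  ω_c = 1/5
ω_c/ω_s = 1/5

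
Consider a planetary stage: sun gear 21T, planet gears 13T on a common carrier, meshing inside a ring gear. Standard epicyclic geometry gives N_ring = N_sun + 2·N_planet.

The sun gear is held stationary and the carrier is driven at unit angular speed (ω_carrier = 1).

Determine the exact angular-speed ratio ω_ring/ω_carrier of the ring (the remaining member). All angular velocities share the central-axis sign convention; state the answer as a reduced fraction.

68/47

N_ring = 21 + 2·13 = 47
21(ω_s−ω_c) = −47(ω_r−ω_c),  ω_s=0, ω_c=1
ω_r = 1 − (21/47)(0−1) = 68/47
ω_r/ω_c = 68/47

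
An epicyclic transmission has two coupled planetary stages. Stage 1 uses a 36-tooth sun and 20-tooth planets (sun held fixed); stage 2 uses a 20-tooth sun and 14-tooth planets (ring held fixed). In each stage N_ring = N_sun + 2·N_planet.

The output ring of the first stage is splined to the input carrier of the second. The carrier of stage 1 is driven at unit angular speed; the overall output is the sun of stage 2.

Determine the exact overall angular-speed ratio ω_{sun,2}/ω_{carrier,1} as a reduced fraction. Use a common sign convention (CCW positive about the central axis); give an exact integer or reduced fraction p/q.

476/95

Stage 1: N_ring = 36 + 2·20 = 76
Stage 1: 36(ω_s−ω_c) = −76(ω_r−ω_c),  ω_s=0, ω_c=1
Stage 1: ω_r = 1 − (36/76)(0−1) = 28/19
  ⇒ ω_r¹/ω_c¹ = 28/19
Stage 2: N_ring = 20 + 2·14 = 48
Stage 2: 20(ω_s−ω_c) = −48(ω_r−ω_c),  ω_r=0, ω_c=1
Stage 2: ω_s = 1 − (48/20)(0−1) = 17/5
  ⇒ ω_s²/ω_c² = 17/5
Coupling ω_c² = ω_r¹ ⇒ overall = 28/19 × 17/5 = 476/95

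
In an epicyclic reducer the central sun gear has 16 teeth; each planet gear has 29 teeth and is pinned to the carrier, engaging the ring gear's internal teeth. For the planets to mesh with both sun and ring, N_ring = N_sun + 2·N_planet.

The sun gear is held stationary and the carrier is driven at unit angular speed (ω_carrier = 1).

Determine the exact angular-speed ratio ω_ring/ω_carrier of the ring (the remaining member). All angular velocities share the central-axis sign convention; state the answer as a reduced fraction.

45/37

N_ring = 16 + 2·29 = 74
16(ω_s−ω_c) = −74(ω_r−ω_c),  ω_s=0, ω_c=1
ω_r = 1 − (16/74)(0−1) = 45/37
ω_r/ω_c = 45/37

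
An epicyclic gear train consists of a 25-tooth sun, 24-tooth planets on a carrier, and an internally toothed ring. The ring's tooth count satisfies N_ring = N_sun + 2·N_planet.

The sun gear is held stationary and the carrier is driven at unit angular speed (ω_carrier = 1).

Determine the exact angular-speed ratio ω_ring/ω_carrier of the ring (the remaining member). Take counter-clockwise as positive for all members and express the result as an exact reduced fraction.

N_ring = 25 + 2·24 = 73
25(ω_s−ω_c) = −73(ω_r−ω_c),  ω_s=0, ω_c=1
ω_r = 1 − (25/73)(0−1) = 98/73
ω_r/ω_c = 98/73

98/73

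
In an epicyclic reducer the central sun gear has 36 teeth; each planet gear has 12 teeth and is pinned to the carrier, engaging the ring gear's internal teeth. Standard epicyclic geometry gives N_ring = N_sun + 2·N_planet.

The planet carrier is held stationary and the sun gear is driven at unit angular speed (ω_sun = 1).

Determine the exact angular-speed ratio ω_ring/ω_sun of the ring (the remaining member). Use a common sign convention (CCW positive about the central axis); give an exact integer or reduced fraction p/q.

N_ring = 36 + 2·12 = 60
36(ω_s−ω_c) = −60(ω_r−ω_c),  ω_c=0, ω_s=1
ω_r = 0 − (36/60)(1−0) = -3/5
ω_r/ω_s = -3/5

-3/5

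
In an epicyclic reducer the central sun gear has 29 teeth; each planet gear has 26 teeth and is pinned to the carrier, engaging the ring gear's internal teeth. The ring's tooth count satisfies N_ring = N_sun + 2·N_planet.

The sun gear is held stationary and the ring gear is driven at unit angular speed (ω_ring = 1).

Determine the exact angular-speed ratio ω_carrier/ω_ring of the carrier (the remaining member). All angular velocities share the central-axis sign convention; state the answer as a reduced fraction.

N_ring = 29 + 2·26 = 81
29(ω_s−ω_c) = −81(ω_r−ω_c),  ω_s=0, ω_r=1
29(0−ω_c) = −81(1−ω_c)  ⇒  110ω_c = 81  ⇒  ω_c = 81/110
ω_c/ω_r = 81/110

81/110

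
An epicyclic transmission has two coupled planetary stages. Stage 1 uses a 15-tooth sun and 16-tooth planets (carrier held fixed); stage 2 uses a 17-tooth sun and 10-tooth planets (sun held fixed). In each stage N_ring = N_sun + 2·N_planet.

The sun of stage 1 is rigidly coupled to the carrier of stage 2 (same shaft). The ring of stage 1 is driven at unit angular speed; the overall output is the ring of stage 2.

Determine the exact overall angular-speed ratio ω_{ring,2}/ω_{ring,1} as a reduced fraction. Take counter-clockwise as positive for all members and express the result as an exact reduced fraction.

-846/185

Stage 1: N_ring = 15 + 2·16 = 47
Stage 1: 15(ω_s−ω_c) = −47(ω_r−ω_c),  ω_c=0, ω_r=1
Stage 1: ω_s = 0 − (47/15)(1−0) = -47/15
  ⇒ ω_s¹/ω_r¹ = -47/15
Stage 2: N_ring = 17 + 2·10 = 37
Stage 2: 17(ω_s−ω_c) = −37(ω_r−ω_c),  ω_s=0, ω_c=1
Stage 2: ω_r = 1 − (17/37)(0−1) = 54/37
  ⇒ ω_r²/ω_c² = 54/37
Coupling ω_c² = ω_s¹ ⇒ overall = -47/15 × 54/37 = -846/185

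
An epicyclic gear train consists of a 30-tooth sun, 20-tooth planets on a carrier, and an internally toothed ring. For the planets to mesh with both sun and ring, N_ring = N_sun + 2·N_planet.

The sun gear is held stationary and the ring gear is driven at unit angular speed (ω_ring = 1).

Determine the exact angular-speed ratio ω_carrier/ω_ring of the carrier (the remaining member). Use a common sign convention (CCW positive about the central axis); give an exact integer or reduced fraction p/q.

N_ring = 30 + 2·20 = 70
30(ω_s−ω_c) = −70(ω_r−ω_c),  ω_s=0, ω_r=1
30(0−ω_c) = −70(1−ω_c)  ⇒  100ω_c = 70  ⇒  ω_c = 7/10
ω_c/ω_r = 7/10

7/10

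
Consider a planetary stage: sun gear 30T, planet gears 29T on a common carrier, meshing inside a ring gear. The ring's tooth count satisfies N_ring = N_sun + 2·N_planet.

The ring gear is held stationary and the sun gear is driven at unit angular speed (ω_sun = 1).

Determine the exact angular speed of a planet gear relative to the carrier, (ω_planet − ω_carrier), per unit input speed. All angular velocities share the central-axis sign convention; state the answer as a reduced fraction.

N_ring = 30 + 2·29 = 88
30(ω_s−ω_c) = −88(ω_r−ω_c),  ω_r=0, ω_s=1
30(1−ω_c) = −88(0−ω_c)  ⇒  118ω_c = 30  ⇒  ω_c = 15/59
sun–planet: 30·(1−15/59) = −29·(ω_p−ω_c)  ⇒  ω_p−ω_c = −(30/29)·(44/59) = -1320/1711

-1320/1711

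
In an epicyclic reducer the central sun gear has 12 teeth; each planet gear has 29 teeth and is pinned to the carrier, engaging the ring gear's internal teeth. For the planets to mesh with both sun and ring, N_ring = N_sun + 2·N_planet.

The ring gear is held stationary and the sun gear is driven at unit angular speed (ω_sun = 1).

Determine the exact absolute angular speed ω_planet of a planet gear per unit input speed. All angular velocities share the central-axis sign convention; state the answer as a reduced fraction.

-6/29

N_ring = 12 + 2·29 = 70
12(ω_s−ω_c) = −70(ω_r−ω_c),  ω_r=0, ω_s=1
12(1−ω_c) = −70(0−ω_c)  ⇒  82ω_c = 12  ⇒  ω_c = 6/41
sun–planet: 12·(1−6/41) = −29·(ω_p−ω_c)  ⇒  ω_p−ω_c = −(12/29)·(35/41) = -420/1189
ω_p = 6/41 − 420/1189 = -6/29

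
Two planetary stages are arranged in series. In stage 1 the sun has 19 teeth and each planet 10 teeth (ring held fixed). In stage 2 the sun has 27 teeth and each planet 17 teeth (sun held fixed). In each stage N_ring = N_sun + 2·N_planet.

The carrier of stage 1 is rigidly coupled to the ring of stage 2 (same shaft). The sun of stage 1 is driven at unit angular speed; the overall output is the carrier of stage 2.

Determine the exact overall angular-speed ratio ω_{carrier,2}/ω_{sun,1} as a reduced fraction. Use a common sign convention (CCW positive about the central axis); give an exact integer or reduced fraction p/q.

Stage 1: N_ring = 19 + 2·10 = 39
Stage 1: 19(ω_s−ω_c) = −39(ω_r−ω_c),  ω_r=0, ω_s=1
Stage 1: 19(1−ω_c) = −39(0−ω_c)  ⇒  58ω_c = 19  ⇒  ω_c = 19/58
  ⇒ ω_c¹/ω_s¹ = 19/58
Stage 2: N_ring = 27 + 2·17 = 61
Stage 2: 27(ω_s−ω_c) = −61(ω_r−ω_c),  ω_s=0, ω_r=1
Stage 2: 27(0−ω_c) = −61(1−ω_c)  ⇒  88ω_c = 61  ⇒  ω_c = 61/88
  ⇒ ω_c²/ω_r² = 61/88
Coupling ω_r² = ω_c¹ ⇒ overall = 19/58 × 61/88 = 1159/5104

1159/5104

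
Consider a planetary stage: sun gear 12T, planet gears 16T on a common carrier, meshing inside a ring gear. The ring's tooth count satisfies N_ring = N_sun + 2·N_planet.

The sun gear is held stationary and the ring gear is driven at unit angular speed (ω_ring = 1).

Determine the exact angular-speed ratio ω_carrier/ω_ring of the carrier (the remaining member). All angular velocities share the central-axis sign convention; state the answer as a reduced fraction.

11/14

N_ring = 12 + 2·16 = 44
12(ω_s−ω_c) = −44(ω_r−ω_c),  ω_s=0, ω_r=1
12(0−ω_c) = −44(1−ω_c)  ⇒  56ω_c = 44  ⇒  ω_c = 11/14
ω_c/ω_r = 11/14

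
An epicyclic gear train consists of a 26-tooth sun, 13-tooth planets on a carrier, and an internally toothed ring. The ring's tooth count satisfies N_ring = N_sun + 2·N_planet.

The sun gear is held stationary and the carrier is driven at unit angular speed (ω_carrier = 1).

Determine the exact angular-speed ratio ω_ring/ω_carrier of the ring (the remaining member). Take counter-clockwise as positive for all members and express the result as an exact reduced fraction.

N_ring = 26 + 2·13 = 52
26(ω_s−ω_c) = −52(ω_r−ω_c),  ω_s=0, ω_c=1
ω_r = 1 − (26/52)(0−1) = 3/2
ω_r/ω_c = 3/2

3/2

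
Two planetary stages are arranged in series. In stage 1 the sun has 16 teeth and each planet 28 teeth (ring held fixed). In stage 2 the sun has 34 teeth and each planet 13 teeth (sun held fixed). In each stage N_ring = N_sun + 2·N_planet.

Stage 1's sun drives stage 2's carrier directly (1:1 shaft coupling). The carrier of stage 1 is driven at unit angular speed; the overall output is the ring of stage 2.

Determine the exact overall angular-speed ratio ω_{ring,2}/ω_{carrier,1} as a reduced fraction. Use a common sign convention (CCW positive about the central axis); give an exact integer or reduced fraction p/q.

Stage 1: N_ring = 16 + 2·28 = 72
Stage 1: 16(ω_s−ω_c) = −72(ω_r−ω_c),  ω_r=0, ω_c=1
Stage 1: ω_s = 1 − (72/16)(0−1) = 11/2
  ⇒ ω_s¹/ω_c¹ = 11/2
Stage 2: N_ring = 34 + 2·13 = 60
Stage 2: 34(ω_s−ω_c) = −60(ω_r−ω_c),  ω_s=0, ω_c=1
Stage 2: ω_r = 1 − (34/60)(0−1) = 47/30
  ⇒ ω_r²/ω_c² = 47/30
Coupling ω_c² = ω_s¹ ⇒ overall = 11/2 × 47/30 = 517/60

517/60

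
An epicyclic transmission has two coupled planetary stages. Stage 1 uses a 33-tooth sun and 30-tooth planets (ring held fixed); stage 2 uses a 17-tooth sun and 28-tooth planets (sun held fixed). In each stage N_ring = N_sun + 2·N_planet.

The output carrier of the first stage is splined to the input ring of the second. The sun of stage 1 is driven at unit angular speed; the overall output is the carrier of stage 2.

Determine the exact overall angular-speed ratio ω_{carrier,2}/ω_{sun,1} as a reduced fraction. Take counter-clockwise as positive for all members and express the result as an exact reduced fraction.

803/3780

Stage 1: N_ring = 33 + 2·30 = 93
Stage 1: 33(ω_s−ω_c) = −93(ω_r−ω_c),  ω_r=0, ω_s=1
Stage 1: 33(1−ω_c) = −93(0−ω_c)  ⇒  126ω_c = 33  ⇒  ω_c = 11/42
  ⇒ ω_c¹/ω_s¹ = 11/42
Stage 2: N_ring = 17 + 2·28 = 73
Stage 2: 17(ω_s−ω_c) = −73(ω_r−ω_c),  ω_s=0, ω_r=1
Stage 2: 17(0−ω_c) = −73(1−ω_c)  ⇒  90ω_c = 73  ⇒  ω_c = 73/90
  ⇒ ω_c²/ω_r² = 73/90
Coupling ω_r² = ω_c¹ ⇒ overall = 11/42 × 73/90 = 803/3780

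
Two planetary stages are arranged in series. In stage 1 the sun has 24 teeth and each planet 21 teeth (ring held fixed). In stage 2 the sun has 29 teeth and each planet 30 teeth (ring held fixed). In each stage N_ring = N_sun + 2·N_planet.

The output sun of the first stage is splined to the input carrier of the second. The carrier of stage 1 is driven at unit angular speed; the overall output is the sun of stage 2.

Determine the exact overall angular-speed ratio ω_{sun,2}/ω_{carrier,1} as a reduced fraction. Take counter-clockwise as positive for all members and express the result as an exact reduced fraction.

Stage 1: N_ring = 24 + 2·21 = 66
Stage 1: 24(ω_s−ω_c) = −66(ω_r−ω_c),  ω_r=0, ω_c=1
Stage 1: ω_s = 1 − (66/24)(0−1) = 15/4
  ⇒ ω_s¹/ω_c¹ = 15/4
Stage 2: N_ring = 29 + 2·30 = 89
Stage 2: 29(ω_s−ω_c) = −89(ω_r−ω_c),  ω_r=0, ω_c=1
Stage 2: ω_s = 1 − (89/29)(0−1) = 118/29
  ⇒ ω_s²/ω_c² = 118/29
Coupling ω_c² = ω_s¹ ⇒ overall = 15/4 × 118/29 = 885/58

885/58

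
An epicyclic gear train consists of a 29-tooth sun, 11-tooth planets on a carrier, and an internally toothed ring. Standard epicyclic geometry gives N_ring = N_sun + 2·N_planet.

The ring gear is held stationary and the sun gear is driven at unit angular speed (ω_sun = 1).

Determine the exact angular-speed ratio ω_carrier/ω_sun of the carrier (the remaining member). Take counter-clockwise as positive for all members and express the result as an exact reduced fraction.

N_ring = 29 + 2·11 = 51
29(ω_s−ω_c) = −51(ω_r−ω_c),  ω_r=0, ω_s=1
29(1−ω_c) = −51(0−ω_c)  ⇒  80ω_c = 29  ⇒  ω_c = 29/80
ω_c/ω_s = 29/80

29/80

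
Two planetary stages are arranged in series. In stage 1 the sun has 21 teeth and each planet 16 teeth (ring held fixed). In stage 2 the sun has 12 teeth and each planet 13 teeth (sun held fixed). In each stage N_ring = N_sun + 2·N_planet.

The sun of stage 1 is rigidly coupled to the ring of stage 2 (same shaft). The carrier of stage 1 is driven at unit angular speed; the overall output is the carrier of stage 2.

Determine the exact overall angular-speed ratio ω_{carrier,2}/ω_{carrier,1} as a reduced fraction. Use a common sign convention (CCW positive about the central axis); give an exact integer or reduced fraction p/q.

1406/525

Stage 1: N_ring = 21 + 2·16 = 53
Stage 1: 21(ω_s−ω_c) = −53(ω_r−ω_c),  ω_r=0, ω_c=1
Stage 1: ω_s = 1 − (53/21)(0−1) = 74/21
  ⇒ ω_s¹/ω_c¹ = 74/21
Stage 2: N_ring = 12 + 2·13 = 38
Stage 2: 12(ω_s−ω_c) = −38(ω_r−ω_c),  ω_s=0, ω_r=1
Stage 2: 12(0−ω_c) = −38(1−ω_c)  ⇒  50ω_c = 38  ⇒  ω_c = 19/25
  ⇒ ω_c²/ω_r² = 19/25
Coupling ω_r² = ω_s¹ ⇒ overall = 74/21 × 19/25 = 1406/525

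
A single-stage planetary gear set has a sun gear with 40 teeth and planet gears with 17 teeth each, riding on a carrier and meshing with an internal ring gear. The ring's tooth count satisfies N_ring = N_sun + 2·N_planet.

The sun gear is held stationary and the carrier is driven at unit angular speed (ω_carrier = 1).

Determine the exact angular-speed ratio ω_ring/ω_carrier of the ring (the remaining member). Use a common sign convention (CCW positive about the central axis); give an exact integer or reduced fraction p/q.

N_ring = 40 + 2·17 = 74
40(ω_s−ω_c) = −74(ω_r−ω_c),  ω_s=0, ω_c=1
ω_r = 1 − (40/74)(0−1) = 57/37
ω_r/ω_c = 57/37

57/37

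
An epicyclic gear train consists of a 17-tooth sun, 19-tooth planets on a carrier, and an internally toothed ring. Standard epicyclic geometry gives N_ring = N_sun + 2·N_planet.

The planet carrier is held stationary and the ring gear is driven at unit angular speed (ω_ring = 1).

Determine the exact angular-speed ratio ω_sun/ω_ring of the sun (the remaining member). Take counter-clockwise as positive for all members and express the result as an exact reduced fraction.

-55/17

N_ring = 17 + 2·19 = 55
17(ω_s−ω_c) = −55(ω_r−ω_c),  ω_c=0, ω_r=1
ω_s = 0 − (55/17)(1−0) = -55/17
ω_s/ω_r = -55/17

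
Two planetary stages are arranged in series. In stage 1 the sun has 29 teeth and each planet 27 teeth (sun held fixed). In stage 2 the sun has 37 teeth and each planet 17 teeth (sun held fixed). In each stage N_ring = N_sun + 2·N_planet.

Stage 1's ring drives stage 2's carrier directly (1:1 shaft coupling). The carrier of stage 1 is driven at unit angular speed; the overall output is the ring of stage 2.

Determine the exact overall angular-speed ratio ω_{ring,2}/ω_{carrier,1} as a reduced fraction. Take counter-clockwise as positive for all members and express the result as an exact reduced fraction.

12096/5893

Stage 1: N_ring = 29 + 2·27 = 83
Stage 1: 29(ω_s−ω_c) = −83(ω_r−ω_c),  ω_s=0, ω_c=1
Stage 1: ω_r = 1 − (29/83)(0−1) = 112/83
  ⇒ ω_r¹/ω_c¹ = 112/83
Stage 2: N_ring = 37 + 2·17 = 71
Stage 2: 37(ω_s−ω_c) = −71(ω_r−ω_c),  ω_s=0, ω_c=1
Stage 2: ω_r = 1 − (37/71)(0−1) = 108/71
  ⇒ ω_r²/ω_c² = 108/71
Coupling ω_c² = ω_r¹ ⇒ overall = 112/83 × 108/71 = 12096/5893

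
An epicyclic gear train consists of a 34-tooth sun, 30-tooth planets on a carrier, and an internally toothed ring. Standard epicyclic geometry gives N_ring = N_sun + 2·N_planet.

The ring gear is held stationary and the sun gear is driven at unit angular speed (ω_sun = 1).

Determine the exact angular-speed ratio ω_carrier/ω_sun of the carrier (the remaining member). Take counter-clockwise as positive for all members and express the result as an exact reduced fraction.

N_ring = 34 + 2·30 = 94
34(ω_s−ω_c) = −94(ω_r−ω_c),  ω_r=0, ω_s=1
34(1−ω_c) = −94(0−ω_c)  ⇒  128ω_c = 34  ⇒  ω_c = 17/64
ω_c/ω_s = 17/64

17/64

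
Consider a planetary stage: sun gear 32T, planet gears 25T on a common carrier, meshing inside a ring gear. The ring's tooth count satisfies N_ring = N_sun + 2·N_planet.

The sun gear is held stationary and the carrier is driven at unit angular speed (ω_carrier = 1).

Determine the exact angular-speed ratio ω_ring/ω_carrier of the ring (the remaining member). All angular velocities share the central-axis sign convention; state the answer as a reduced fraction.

N_ring = 32 + 2·25 = 82
32(ω_s−ω_c) = −82(ω_r−ω_c),  ω_s=0, ω_c=1
ω_r = 1 − (32/82)(0−1) = 57/41
ω_r/ω_c = 57/41

57/41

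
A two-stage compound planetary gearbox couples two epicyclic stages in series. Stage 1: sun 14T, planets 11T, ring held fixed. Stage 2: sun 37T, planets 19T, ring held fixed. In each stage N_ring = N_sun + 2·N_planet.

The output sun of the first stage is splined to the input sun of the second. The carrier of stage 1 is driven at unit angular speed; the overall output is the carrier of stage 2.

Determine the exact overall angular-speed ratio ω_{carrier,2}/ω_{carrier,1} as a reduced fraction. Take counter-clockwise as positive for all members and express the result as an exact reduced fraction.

Stage 1: N_ring = 14 + 2·11 = 36
Stage 1: 14(ω_s−ω_c) = −36(ω_r−ω_c),  ω_r=0, ω_c=1
Stage 1: ω_s = 1 − (36/14)(0−1) = 25/7
  ⇒ ω_s¹/ω_c¹ = 25/7
Stage 2: N_ring = 37 + 2·19 = 75
Stage 2: 37(ω_s−ω_c) = −75(ω_r−ω_c),  ω_r=0, ω_s=1
Stage 2: 37(1−ω_c) = −75(0−ω_c)  ⇒  112ω_c = 37  ⇒  ω_c = 37/112
  ⇒ ω_c²/ω_s² = 37/112
Coupling ω_s² = ω_s¹ ⇒ overall = 25/7 × 37/112 = 925/784

925/784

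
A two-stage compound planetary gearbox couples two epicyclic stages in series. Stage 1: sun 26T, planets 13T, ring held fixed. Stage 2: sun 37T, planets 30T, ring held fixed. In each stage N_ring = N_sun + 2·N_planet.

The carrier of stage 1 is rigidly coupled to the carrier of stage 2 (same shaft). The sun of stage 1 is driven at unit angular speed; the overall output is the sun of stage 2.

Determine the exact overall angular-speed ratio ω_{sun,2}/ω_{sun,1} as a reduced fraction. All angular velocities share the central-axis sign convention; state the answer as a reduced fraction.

134/111

Stage 1: N_ring = 26 + 2·13 = 52
Stage 1: 26(ω_s−ω_c) = −52(ω_r−ω_c),  ω_r=0, ω_s=1
Stage 1: 26(1−ω_c) = −52(0−ω_c)  ⇒  78ω_c = 26  ⇒  ω_c = 1/3
  ⇒ ω_c¹/ω_s¹ = 1/3
Stage 2: N_ring = 37 + 2·30 = 97
Stage 2: 37(ω_s−ω_c) = −97(ω_r−ω_c),  ω_r=0, ω_c=1
Stage 2: ω_s = 1 − (97/37)(0−1) = 134/37
  ⇒ ω_s²/ω_c² = 134/37
Coupling ω_c² = ω_c¹ ⇒ overall = 1/3 × 134/37 = 134/111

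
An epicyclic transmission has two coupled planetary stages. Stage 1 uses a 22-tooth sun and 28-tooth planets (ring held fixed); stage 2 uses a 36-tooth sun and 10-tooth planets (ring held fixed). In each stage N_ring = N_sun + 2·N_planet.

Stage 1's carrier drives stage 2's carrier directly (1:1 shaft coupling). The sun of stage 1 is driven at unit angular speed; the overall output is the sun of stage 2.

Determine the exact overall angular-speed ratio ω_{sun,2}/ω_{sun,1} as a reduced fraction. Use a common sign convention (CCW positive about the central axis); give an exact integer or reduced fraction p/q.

253/450

Stage 1: N_ring = 22 + 2·28 = 78
Stage 1: 22(ω_s−ω_c) = −78(ω_r−ω_c),  ω_r=0, ω_s=1
Stage 1: 22(1−ω_c) = −78(0−ω_c)  ⇒  100ω_c = 22  ⇒  ω_c = 11/50
  ⇒ ω_c¹/ω_s¹ = 11/50
Stage 2: N_ring = 36 + 2·10 = 56
Stage 2: 36(ω_s−ω_c) = −56(ω_r−ω_c),  ω_r=0, ω_c=1
Stage 2: ω_s = 1 − (56/36)(0−1) = 23/9
  ⇒ ω_s²/ω_c² = 23/9
Coupling ω_c² = ω_c¹ ⇒ overall = 11/50 × 23/9 = 253/450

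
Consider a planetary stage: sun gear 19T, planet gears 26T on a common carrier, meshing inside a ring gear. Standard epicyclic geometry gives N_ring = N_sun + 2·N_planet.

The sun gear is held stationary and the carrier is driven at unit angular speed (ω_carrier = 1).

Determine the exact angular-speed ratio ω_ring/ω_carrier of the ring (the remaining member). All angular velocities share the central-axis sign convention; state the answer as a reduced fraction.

90/71

N_ring = 19 + 2·26 = 71
19(ω_s−ω_c) = −71(ω_r−ω_c),  ω_s=0, ω_c=1
ω_r = 1 − (19/71)(0−1) = 90/71
ω_r/ω_c = 90/71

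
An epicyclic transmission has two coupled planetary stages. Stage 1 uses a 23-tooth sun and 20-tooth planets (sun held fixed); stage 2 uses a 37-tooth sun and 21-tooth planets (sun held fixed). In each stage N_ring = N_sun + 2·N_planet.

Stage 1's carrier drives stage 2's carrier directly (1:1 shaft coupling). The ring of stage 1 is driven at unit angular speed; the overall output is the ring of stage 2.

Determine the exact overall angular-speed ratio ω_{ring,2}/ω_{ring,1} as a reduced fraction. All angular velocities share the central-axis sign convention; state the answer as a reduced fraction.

3654/3397

Stage 1: N_ring = 23 + 2·20 = 63
Stage 1: 23(ω_s−ω_c) = −63(ω_r−ω_c),  ω_s=0, ω_r=1
Stage 1: 23(0−ω_c) = −63(1−ω_c)  ⇒  86ω_c = 63  ⇒  ω_c = 63/86
  ⇒ ω_c¹/ω_r¹ = 63/86
Stage 2: N_ring = 37 + 2·21 = 79
Stage 2: 37(ω_s−ω_c) = −79(ω_r−ω_c),  ω_s=0, ω_c=1
Stage 2: ω_r = 1 − (37/79)(0−1) = 116/79
  ⇒ ω_r²/ω_c² = 116/79
Coupling ω_c² = ω_c¹ ⇒ overall = 63/86 × 116/79 = 3654/3397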